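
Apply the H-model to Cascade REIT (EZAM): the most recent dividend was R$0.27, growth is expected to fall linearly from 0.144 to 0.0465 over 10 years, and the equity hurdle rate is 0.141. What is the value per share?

H-model: P₀ = D₀[(1+g_L) + H(g_S−g_L)]/(r−g_L), with H = 10/2 = 5.
P₀ = 0.27 × [(1+0.0465) + 5×(0.144−0.0465)] / (0.141−0.0465)
   = 0.27 × 1.5340 / 0.0945 = 4.3829

R$4.38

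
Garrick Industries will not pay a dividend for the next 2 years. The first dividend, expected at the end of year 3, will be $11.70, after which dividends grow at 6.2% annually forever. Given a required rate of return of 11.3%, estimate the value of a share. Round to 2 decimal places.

Deferred-dividend DDM. At t=2 the remaining stream is a growing perpetuity with first payment D_3 = 11.70.
V_2 = D_3/(r−g) = 11.70/(0.113−0.062) = 229.4118
P₀ = V_2/(1+r)^2 = 229.4118/(1+0.113)^2 = 185.1933

$185.19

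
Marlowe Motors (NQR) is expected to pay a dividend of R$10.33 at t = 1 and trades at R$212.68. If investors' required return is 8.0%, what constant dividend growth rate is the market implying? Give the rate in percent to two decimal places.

From P₀ = D₁/(r − g), the implied growth is g = r − D₁/P₀.
g = 0.08 − 10.33/212.68 = 0.08 − 0.04857 = 0.03143

3.14%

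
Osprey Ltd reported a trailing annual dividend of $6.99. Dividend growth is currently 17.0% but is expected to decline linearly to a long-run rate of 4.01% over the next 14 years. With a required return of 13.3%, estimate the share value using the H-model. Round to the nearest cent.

$146.68

H-model: P₀ = D₀[(1+g_L) + H(g_S−g_L)]/(r−g_L), with H = 14/2 = 7.
P₀ = 6.99 × [(1+0.0401) + 7×(0.17−0.0401)] / (0.133−0.0401)
   = 6.99 × 1.9494 / 0.0929 = 146.6771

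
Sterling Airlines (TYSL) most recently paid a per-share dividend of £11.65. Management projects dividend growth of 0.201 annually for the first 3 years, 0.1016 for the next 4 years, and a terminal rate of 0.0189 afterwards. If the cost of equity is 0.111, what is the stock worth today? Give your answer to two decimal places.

£255.93

Three-stage DDM. Project D₁…D_7; terminal Gordon value at t=7 with g = 0.0189; discount at r = 0.111.
D_1 = 13.9917
D_2 = 16.8040
D_3 = 20.1816
D_4 = 22.2320
D_5 = 24.4908
D_6 = 26.9791
D_7 = 29.7201
TV_7 = 30.2818/(0.111−0.0189) = 328.7930
P₀ = Σ Dₜ/(1+r)ᵗ + TV_7/(1+r)^7 = 255.9277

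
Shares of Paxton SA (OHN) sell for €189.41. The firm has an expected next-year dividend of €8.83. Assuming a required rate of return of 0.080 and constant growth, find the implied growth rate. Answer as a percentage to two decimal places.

3.34%

From P₀ = D₁/(r − g), the implied growth is g = r − D₁/P₀.
g = 0.08 − 8.83/189.41 = 0.08 − 0.04662 = 0.03338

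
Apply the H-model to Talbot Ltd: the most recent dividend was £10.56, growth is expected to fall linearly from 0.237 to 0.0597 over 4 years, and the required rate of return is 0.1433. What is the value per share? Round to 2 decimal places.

H-model: P₀ = D₀[(1+g_L) + H(g_S−g_L)]/(r−g_L), with H = 4/2 = 2.
P₀ = 10.56 × [(1+0.0597) + 2×(0.237−0.0597)] / (0.1433−0.0597)
   = 10.56 × 1.4143 / 0.0836 = 178.6484

£178.65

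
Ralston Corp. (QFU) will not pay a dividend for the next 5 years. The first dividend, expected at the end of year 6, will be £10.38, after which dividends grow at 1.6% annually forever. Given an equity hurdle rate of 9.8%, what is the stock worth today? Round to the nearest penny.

£79.32

Deferred-dividend DDM. At t=5 the remaining stream is a growing perpetuity with first payment D_6 = 10.38.
V_5 = D_6/(r−g) = 10.38/(0.098−0.016) = 126.5854
P₀ = V_5/(1+r)^5 = 126.5854/(1+0.098)^5 = 79.3180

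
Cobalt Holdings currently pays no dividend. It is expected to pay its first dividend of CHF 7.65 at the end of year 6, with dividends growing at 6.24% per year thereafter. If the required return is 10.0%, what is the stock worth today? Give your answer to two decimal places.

CHF 126.33

Deferred-dividend DDM. At t=5 the remaining stream is a growing perpetuity with first payment D_6 = 7.65.
V_5 = D_6/(r−g) = 7.65/(0.1−0.0624) = 203.4574
P₀ = V_5/(1+r)^5 = 203.4574/(1+0.1)^5 = 126.3311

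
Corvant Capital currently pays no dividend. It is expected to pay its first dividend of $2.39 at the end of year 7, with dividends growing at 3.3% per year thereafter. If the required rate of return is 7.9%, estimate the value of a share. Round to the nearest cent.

Deferred-dividend DDM. At t=6 the remaining stream is a growing perpetuity with first payment D_7 = 2.39.
V_6 = D_7/(r−g) = 2.39/(0.079−0.033) = 51.9565
P₀ = V_6/(1+r)^6 = 51.9565/(1+0.079)^6 = 32.9239

$32.92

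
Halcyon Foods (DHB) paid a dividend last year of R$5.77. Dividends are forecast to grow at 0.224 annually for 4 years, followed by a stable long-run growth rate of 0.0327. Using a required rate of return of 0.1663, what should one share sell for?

Two-stage DDM. Project D₁…D_4 at 0.224, terminal growth 0.0327, discount at r = 0.1663.
D_1 = 7.0625
D_2 = 8.6445
D_3 = 10.5808
D_4 = 12.9509
Terminal value at t=4: TV = D_5/(r−g) = 13.3744/(0.1663−0.0327) = 100.1081
P₀ = 7.0625/(1+0.1663)^1 + 8.6445/(1+0.1663)^2 + 10.5808/(1+0.1663)^3 + 12.9509/(1+0.1663)^4 + 100.1081/(1+0.1663)^4 = 80.1832

R$80.18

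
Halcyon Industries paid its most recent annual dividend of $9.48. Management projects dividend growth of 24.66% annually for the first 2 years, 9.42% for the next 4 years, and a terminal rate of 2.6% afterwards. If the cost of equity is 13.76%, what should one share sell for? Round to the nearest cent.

$152.70

Three-stage DDM. Project D₁…D_6; terminal Gordon value at t=6 with g = 0.026; discount at r = 0.1376.
D_1 = 11.8178
D_2 = 14.7320
D_3 = 16.1198
D_4 = 17.6383
D_5 = 19.2998
D_6 = 21.1178
TV_6 = 21.6669/(0.1376−0.026) = 194.1479
P₀ = Σ Dₜ/(1+r)ᵗ + TV_6/(1+r)^6 = 152.7031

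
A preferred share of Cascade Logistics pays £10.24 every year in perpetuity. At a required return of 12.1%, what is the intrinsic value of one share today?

£84.63

Zero-growth DDM (perpetuity): P₀ = D/r = 10.24 / 0.121 = 84.6281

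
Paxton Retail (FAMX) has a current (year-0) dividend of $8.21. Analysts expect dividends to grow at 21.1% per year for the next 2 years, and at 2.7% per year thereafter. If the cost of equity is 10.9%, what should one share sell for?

$141.36

Two-stage DDM. Project D₁…D_2 at 0.211, terminal growth 0.027, discount at r = 0.109.
D_1 = 9.9423
D_2 = 12.0401
Terminal value at t=2: TV = D_3/(r−g) = 12.3652/(0.109−0.027) = 150.7954
P₀ = 9.9423/(1+0.109)^1 + 12.0401/(1+0.109)^2 + 150.7954/(1+0.109)^2 = 141.3645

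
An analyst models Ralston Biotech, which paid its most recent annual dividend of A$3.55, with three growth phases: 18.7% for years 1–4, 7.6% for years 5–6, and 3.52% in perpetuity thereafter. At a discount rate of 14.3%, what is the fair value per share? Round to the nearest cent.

A$58.30

Three-stage DDM. Project D₁…D_6; terminal Gordon value at t=6 with g = 0.0352; discount at r = 0.143.
D_1 = 4.2138
D_2 = 5.0018
D_3 = 5.9372
D_4 = 7.0474
D_5 = 7.5830
D_6 = 8.1594
TV_6 = 8.4466/(0.143−0.0352) = 78.3540
P₀ = Σ Dₜ/(1+r)ᵗ + TV_6/(1+r)^6 = 58.3049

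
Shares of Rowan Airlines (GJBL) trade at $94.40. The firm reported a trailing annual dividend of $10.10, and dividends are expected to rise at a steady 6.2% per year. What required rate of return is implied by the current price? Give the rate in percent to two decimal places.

Rearranging the constant-growth DDM: r = D₁/P₀ + g.
D₁ = 10.10 × (1 + 0.062) = 10.7262.
r = 10.7262 / 94.40 + 0.062 = 0.11363 + 0.062 = 0.17563

17.56%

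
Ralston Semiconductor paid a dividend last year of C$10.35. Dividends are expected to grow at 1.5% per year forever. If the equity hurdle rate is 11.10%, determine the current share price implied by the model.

Gordon growth model: P₀ = D₁/(r − g). D₁ = 10.35 × (1 + 0.015) = 10.5052.
P₀ = 10.5052 / (0.111 − 0.015) = 10.5052 / 0.096 = 109.4297

C$109.43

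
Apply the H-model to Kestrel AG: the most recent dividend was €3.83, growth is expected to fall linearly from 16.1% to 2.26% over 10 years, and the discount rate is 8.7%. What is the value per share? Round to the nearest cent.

H-model: P₀ = D₀[(1+g_L) + H(g_S−g_L)]/(r−g_L), with H = 10/2 = 5.
P₀ = 3.83 × [(1+0.0226) + 5×(0.161−0.0226)] / (0.087−0.0226)
   = 3.83 × 1.7146 / 0.0644 = 101.9708

€101.97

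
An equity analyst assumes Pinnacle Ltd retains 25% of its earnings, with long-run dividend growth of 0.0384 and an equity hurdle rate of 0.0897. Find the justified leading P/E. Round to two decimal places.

Payout ratio b = 1 − 0.25 = 0.75.
Justified leading P/E = b/(r−g) = 0.75/(0.0897−0.0384) = 14.6199

14.62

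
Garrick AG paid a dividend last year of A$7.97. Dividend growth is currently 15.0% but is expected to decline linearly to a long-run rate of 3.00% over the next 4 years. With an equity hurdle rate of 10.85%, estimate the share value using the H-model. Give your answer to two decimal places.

H-model: P₀ = D₀[(1+g_L) + H(g_S−g_L)]/(r−g_L), with H = 4/2 = 2.
P₀ = 7.97 × [(1+0.03) + 2×(0.15−0.03)] / (0.1085−0.03)
   = 7.97 × 1.2700 / 0.0785 = 128.9414

A$128.94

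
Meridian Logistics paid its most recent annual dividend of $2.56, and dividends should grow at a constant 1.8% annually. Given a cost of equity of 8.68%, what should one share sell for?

Gordon growth model: P₀ = D₁/(r − g). D₁ = 2.56 × (1 + 0.018) = 2.6061.
P₀ = 2.6061 / (0.0868 − 0.018) = 2.6061 / 0.0688 = 37.8791

$37.88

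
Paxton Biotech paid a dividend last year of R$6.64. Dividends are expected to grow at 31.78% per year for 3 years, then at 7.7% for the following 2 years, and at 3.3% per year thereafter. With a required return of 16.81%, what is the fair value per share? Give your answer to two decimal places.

Three-stage DDM. Project D₁…D_5; terminal Gordon value at t=5 with g = 0.033; discount at r = 0.1681.
D_1 = 8.7502
D_2 = 11.5310
D_3 = 15.1956
D_4 = 16.3656
D_5 = 17.6258
TV_5 = 18.2074/(0.1681−0.033) = 134.7699
P₀ = Σ Dₜ/(1+r)ᵗ + TV_5/(1+r)^5 = 104.3430

R$104.34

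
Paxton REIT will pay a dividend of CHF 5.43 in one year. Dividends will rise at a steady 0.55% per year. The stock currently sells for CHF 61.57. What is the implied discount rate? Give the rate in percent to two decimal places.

9.37%

Rearranging the constant-growth DDM: r = D₁/P₀ + g.
r = 5.4300 / 61.57 + 0.0055 = 0.08819 + 0.0055 = 0.09369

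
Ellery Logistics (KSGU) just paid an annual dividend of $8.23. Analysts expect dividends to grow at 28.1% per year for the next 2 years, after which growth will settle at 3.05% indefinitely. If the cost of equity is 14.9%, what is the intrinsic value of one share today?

$108.36

Two-stage DDM. Project D₁…D_2 at 0.281, terminal growth 0.0305, discount at r = 0.149.
D_1 = 10.5426
D_2 = 13.5051
Terminal value at t=2: TV = D_3/(r−g) = 13.9170/(0.149−0.0305) = 117.4432
P₀ = 10.5426/(1+0.149)^1 + 13.5051/(1+0.149)^2 + 117.4432/(1+0.149)^2 = 108.3636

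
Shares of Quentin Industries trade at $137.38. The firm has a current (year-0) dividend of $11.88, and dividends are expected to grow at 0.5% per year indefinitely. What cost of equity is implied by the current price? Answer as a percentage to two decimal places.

9.19%

Rearranging the constant-growth DDM: r = D₁/P₀ + g.
D₁ = 11.88 × (1 + 0.005) = 11.9394.
r = 11.9394 / 137.38 + 0.005 = 0.08691 + 0.005 = 0.09191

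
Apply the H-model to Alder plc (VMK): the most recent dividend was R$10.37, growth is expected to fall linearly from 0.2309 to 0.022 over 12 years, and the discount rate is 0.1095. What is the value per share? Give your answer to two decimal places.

H-model: P₀ = D₀[(1+g_L) + H(g_S−g_L)]/(r−g_L), with H = 12/2 = 6.
P₀ = 10.37 × [(1+0.022) + 6×(0.2309−0.022)] / (0.1095−0.022)
   = 10.37 × 2.2754 / 0.0875 = 269.6674

R$269.67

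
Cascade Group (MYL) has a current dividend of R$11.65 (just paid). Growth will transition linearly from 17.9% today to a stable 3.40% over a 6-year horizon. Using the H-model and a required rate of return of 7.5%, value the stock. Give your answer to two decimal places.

R$417.41

H-model: P₀ = D₀[(1+g_L) + H(g_S−g_L)]/(r−g_L), with H = 6/2 = 3.
P₀ = 11.65 × [(1+0.034) + 3×(0.179−0.034)] / (0.075−0.034)
   = 11.65 × 1.4690 / 0.041 = 417.4110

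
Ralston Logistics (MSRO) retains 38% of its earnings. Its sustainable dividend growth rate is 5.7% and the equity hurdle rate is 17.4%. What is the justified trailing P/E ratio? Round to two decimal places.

5.60

Payout ratio b = 1 − 0.38 = 0.62.
Justified trailing P/E = b(1+g)/(r−g) = 0.62×(1+0.057)/(0.174−0.057) = 5.6012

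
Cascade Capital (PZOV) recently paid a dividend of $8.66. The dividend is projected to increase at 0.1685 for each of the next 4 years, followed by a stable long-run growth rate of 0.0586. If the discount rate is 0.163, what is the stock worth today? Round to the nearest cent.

$124.54

Two-stage DDM. Project D₁…D_4 at 0.1685, terminal growth 0.0586, discount at r = 0.163.
D_1 = 10.1192
D_2 = 11.8243
D_3 = 13.8167
D_4 = 16.1448
Terminal value at t=4: TV = D_5/(r−g) = 17.0909/(0.163−0.0586) = 163.7058
P₀ = 10.1192/(1+0.163)^1 + 11.8243/(1+0.163)^2 + 13.8167/(1+0.163)^3 + 16.1448/(1+0.163)^4 + 163.7058/(1+0.163)^4 = 124.5355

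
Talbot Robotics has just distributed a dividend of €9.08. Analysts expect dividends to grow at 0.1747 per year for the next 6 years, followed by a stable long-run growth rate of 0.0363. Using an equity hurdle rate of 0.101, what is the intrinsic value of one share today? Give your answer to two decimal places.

Two-stage DDM. Project D₁…D_6 at 0.1747, terminal growth 0.0363, discount at r = 0.101.
D_1 = 10.6663
D_2 = 12.5297
D_3 = 14.7186
D_4 = 17.2899
D_5 = 20.3105
D_6 = 23.8587
Terminal value at t=6: TV = D_7/(r−g) = 24.7248/(0.101−0.0363) = 382.1456
P₀ = 10.6663/(1+0.101)^1 + 12.5297/(1+0.101)^2 + 14.7186/(1+0.101)^3 + 17.2899/(1+0.101)^4 + 20.3105/(1+0.101)^5 + 23.8587/(1+0.101)^6 + 382.1456/(1+0.101)^6 = 283.3056

€283.31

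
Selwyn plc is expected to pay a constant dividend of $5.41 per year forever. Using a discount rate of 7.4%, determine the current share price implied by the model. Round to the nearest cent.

$73.11

Zero-growth DDM (perpetuity): P₀ = D/r = 5.41 / 0.074 = 73.1081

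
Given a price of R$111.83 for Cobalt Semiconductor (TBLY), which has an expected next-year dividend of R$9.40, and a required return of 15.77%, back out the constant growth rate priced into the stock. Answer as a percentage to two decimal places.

7.36%

From P₀ = D₁/(r − g), the implied growth is g = r − D₁/P₀.
g = 0.1577 − 9.40/111.83 = 0.1577 − 0.08406 = 0.07364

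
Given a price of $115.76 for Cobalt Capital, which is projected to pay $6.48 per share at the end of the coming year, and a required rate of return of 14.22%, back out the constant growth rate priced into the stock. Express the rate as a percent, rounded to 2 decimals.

8.62%

From P₀ = D₁/(r − g), the implied growth is g = r − D₁/P₀.
g = 0.1422 − 6.48/115.76 = 0.1422 − 0.05598 = 0.08622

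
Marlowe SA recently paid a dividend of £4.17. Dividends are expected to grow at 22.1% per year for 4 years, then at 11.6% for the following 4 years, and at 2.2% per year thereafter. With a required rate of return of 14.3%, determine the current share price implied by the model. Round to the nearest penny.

Three-stage DDM. Project D₁…D_8; terminal Gordon value at t=8 with g = 0.022; discount at r = 0.143.
D_1 = 5.0916
D_2 = 6.2168
D_3 = 7.5907
D_4 = 9.2683
D_5 = 10.3434
D_6 = 11.5432
D_7 = 12.8822
D_8 = 14.3766
TV_8 = 14.6929/(0.143−0.022) = 121.4286
P₀ = Σ Dₜ/(1+r)ᵗ + TV_8/(1+r)^8 = 81.8768

£81.88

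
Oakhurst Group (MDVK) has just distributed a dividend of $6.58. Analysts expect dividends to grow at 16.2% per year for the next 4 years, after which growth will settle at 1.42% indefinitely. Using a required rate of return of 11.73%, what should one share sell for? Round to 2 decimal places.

$104.78

Two-stage DDM. Project D₁…D_4 at 0.162, terminal growth 0.0142, discount at r = 0.1173.
D_1 = 7.6460
D_2 = 8.8846
D_3 = 10.3239
D_4 = 11.9964
Terminal value at t=4: TV = D_5/(r−g) = 12.1667/(0.1173−0.0142) = 118.0091
P₀ = 7.6460/(1+0.1173)^1 + 8.8846/(1+0.1173)^2 + 10.3239/(1+0.1173)^3 + 11.9964/(1+0.1173)^4 + 118.0091/(1+0.1173)^4 = 104.7844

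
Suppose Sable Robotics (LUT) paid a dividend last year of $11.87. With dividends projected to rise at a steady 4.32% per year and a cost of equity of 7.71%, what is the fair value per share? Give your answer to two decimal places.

Gordon growth model: P₀ = D₁/(r − g). D₁ = 11.87 × (1 + 0.0432) = 12.3828.
P₀ = 12.3828 / (0.0771 − 0.0432) = 12.3828 / 0.0339 = 365.2739

$365.27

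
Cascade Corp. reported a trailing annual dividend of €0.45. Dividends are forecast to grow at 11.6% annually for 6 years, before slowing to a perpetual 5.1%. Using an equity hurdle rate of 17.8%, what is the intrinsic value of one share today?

Two-stage DDM. Project D₁…D_6 at 0.116, terminal growth 0.051, discount at r = 0.178.
D_1 = 0.5022
D_2 = 0.5605
D_3 = 0.6255
D_4 = 0.6980
D_5 = 0.7790
D_6 = 0.8694
Terminal value at t=6: TV = D_7/(r−g) = 0.9137/(0.178−0.051) = 7.1944
P₀ = 0.5022/(1+0.178)^1 + 0.5605/(1+0.178)^2 + 0.6255/(1+0.178)^3 + 0.6980/(1+0.178)^4 + 0.7790/(1+0.178)^5 + 0.8694/(1+0.178)^6 + 7.1944/(1+0.178)^6 = 4.9363

€4.94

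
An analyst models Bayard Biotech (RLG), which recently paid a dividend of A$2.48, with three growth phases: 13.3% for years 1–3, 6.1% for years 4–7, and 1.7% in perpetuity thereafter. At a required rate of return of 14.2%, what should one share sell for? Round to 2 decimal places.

Three-stage DDM. Project D₁…D_7; terminal Gordon value at t=7 with g = 0.017; discount at r = 0.142.
D_1 = 2.8098
D_2 = 3.1835
D_3 = 3.6070
D_4 = 3.8270
D_5 = 4.0604
D_6 = 4.3081
D_7 = 4.5709
TV_7 = 4.6486/(0.142−0.017) = 37.1889
P₀ = Σ Dₜ/(1+r)ᵗ + TV_7/(1+r)^7 = 30.0913

A$30.09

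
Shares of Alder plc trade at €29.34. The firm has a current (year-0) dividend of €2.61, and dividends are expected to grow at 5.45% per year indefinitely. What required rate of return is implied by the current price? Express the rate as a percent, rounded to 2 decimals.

Rearranging the constant-growth DDM: r = D₁/P₀ + g.
D₁ = 2.61 × (1 + 0.0545) = 2.7522.
r = 2.7522 / 29.34 + 0.0545 = 0.09381 + 0.0545 = 0.14831

14.83%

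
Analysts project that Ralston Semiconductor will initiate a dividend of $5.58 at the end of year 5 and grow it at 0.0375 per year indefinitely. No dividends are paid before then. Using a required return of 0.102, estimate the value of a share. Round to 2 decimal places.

$58.66

Deferred-dividend DDM. At t=4 the remaining stream is a growing perpetuity with first payment D_5 = 5.58.
V_4 = D_5/(r−g) = 5.58/(0.102−0.0375) = 86.5116
P₀ = V_4/(1+r)^4 = 86.5116/(1+0.102)^4 = 58.6608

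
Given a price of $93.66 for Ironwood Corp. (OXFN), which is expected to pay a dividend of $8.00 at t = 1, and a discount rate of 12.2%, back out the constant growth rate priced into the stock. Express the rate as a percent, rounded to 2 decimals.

3.66%

From P₀ = D₁/(r − g), the implied growth is g = r − D₁/P₀.
g = 0.122 − 8.00/93.66 = 0.122 − 0.08542 = 0.03658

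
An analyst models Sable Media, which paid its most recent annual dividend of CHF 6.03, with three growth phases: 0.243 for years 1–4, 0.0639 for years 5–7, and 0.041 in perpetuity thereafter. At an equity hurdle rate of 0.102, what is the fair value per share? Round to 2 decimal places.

CHF 210.07

Three-stage DDM. Project D₁…D_7; terminal Gordon value at t=7 with g = 0.041; discount at r = 0.102.
D_1 = 7.4953
D_2 = 9.3166
D_3 = 11.5806
D_4 = 14.3947
D_5 = 15.3145
D_6 = 16.2931
D_7 = 17.3342
TV_7 = 18.0449/(0.102−0.041) = 295.8184
P₀ = Σ Dₜ/(1+r)ᵗ + TV_7/(1+r)^7 = 210.0741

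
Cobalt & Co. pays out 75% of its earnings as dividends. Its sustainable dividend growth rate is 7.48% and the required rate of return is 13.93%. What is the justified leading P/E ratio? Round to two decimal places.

Justified leading P/E = b/(r−g) = 0.75/(0.1393−0.0748) = 11.6279

11.63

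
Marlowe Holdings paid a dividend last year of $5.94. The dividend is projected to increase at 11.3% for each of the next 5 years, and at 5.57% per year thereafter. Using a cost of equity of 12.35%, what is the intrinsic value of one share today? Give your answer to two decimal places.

Two-stage DDM. Project D₁…D_5 at 0.113, terminal growth 0.0557, discount at r = 0.1235.
D_1 = 6.6112
D_2 = 7.3583
D_3 = 8.1898
D_4 = 9.1152
D_5 = 10.1452
Terminal value at t=5: TV = D_6/(r−g) = 10.7103/(0.1235−0.0557) = 157.9694
P₀ = 6.6112/(1+0.1235)^1 + 7.3583/(1+0.1235)^2 + 8.1898/(1+0.1235)^3 + 9.1152/(1+0.1235)^4 + 10.1452/(1+0.1235)^5 + 157.9694/(1+0.1235)^5 = 117.1262

$117.13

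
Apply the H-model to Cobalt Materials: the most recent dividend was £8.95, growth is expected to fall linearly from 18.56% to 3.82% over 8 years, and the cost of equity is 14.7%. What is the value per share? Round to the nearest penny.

£133.90

H-model: P₀ = D₀[(1+g_L) + H(g_S−g_L)]/(r−g_L), with H = 8/2 = 4.
P₀ = 8.95 × [(1+0.0382) + 4×(0.1856−0.0382)] / (0.147−0.0382)
   = 8.95 × 1.6278 / 0.1088 = 133.9045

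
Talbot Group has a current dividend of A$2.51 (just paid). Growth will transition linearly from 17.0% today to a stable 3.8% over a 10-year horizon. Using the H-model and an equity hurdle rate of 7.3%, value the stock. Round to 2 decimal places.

H-model: P₀ = D₀[(1+g_L) + H(g_S−g_L)]/(r−g_L), with H = 10/2 = 5.
P₀ = 2.51 × [(1+0.038) + 5×(0.17−0.038)] / (0.073−0.038)
   = 2.51 × 1.6980 / 0.035 = 121.7709

A$121.77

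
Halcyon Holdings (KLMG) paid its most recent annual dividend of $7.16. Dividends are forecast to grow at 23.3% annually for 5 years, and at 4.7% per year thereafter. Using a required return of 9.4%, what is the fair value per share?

$342.05

Two-stage DDM. Project D₁…D_5 at 0.233, terminal growth 0.047, discount at r = 0.094.
D_1 = 8.8283
D_2 = 10.8853
D_3 = 13.4215
D_4 = 16.5488
D_5 = 20.4046
Terminal value at t=5: TV = D_6/(r−g) = 21.3636/(0.094−0.047) = 454.5454
P₀ = 8.8283/(1+0.094)^1 + 10.8853/(1+0.094)^2 + 13.4215/(1+0.094)^3 + 16.5488/(1+0.094)^4 + 20.4046/(1+0.094)^5 + 454.5454/(1+0.094)^5 = 342.0512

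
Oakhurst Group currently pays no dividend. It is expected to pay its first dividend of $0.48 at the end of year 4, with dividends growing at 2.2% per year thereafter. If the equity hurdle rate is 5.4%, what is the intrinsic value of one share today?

Deferred-dividend DDM. At t=3 the remaining stream is a growing perpetuity with first payment D_4 = 0.48.
V_3 = D_4/(r−g) = 0.48/(0.054−0.022) = 15.0000
P₀ = V_3/(1+r)^3 = 15.0000/(1+0.054)^3 = 12.8106

$12.81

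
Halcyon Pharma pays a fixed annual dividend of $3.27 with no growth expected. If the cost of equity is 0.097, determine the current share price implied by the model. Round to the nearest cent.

$33.71

Zero-growth DDM (perpetuity): P₀ = D/r = 3.27 / 0.097 = 33.7113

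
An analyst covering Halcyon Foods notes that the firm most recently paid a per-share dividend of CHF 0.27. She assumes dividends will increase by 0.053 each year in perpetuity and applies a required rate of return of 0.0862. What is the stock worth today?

Gordon growth model: P₀ = D₁/(r − g). D₁ = 0.27 × (1 + 0.053) = 0.2843.
P₀ = 0.2843 / (0.0862 − 0.053) = 0.2843 / 0.0332 = 8.5636

CHF 8.56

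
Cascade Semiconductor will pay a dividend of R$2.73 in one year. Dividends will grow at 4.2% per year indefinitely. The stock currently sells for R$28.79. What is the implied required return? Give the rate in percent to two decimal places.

13.68%

Rearranging the constant-growth DDM: r = D₁/P₀ + g.
r = 2.7300 / 28.79 + 0.042 = 0.09482 + 0.042 = 0.13682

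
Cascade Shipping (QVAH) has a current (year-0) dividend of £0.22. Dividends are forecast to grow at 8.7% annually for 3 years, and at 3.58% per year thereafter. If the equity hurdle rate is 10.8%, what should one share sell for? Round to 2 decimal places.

Two-stage DDM. Project D₁…D_3 at 0.087, terminal growth 0.0358, discount at r = 0.108.
D_1 = 0.2391
D_2 = 0.2599
D_3 = 0.2826
Terminal value at t=3: TV = D_4/(r−g) = 0.2927/(0.108−0.0358) = 4.0537
P₀ = 0.2391/(1+0.108)^1 + 0.2599/(1+0.108)^2 + 0.2826/(1+0.108)^3 + 4.0537/(1+0.108)^3 = 3.6154

£3.62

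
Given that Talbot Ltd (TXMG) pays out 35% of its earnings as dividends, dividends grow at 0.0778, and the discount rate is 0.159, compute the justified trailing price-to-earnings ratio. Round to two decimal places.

4.65

Justified trailing P/E = b(1+g)/(r−g) = 0.35×(1+0.0778)/(0.159−0.0778) = 4.6457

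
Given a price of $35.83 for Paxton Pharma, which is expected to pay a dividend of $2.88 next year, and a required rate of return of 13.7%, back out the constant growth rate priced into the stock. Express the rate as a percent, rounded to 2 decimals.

From P₀ = D₁/(r − g), the implied growth is g = r − D₁/P₀.
g = 0.137 − 2.88/35.83 = 0.137 − 0.08038 = 0.05662

5.66%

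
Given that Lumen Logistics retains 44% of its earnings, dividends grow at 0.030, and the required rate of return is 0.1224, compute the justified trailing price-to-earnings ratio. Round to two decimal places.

Payout ratio b = 1 − 0.44 = 0.56.
Justified trailing P/E = b(1+g)/(r−g) = 0.56×(1+0.03)/(0.1224−0.03) = 6.2424

6.24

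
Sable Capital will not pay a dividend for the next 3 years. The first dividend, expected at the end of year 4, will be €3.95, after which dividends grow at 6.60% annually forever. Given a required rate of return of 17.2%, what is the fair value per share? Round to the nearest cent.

Deferred-dividend DDM. At t=3 the remaining stream is a growing perpetuity with first payment D_4 = 3.95.
V_3 = D_4/(r−g) = 3.95/(0.172−0.066) = 37.2642
P₀ = V_3/(1+r)^3 = 37.2642/(1+0.172)^3 = 23.1477

€23.15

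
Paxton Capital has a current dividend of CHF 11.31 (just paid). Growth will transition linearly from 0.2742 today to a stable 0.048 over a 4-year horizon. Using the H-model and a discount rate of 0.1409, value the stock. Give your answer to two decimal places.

CHF 182.66

H-model: P₀ = D₀[(1+g_L) + H(g_S−g_L)]/(r−g_L), with H = 4/2 = 2.
P₀ = 11.31 × [(1+0.048) + 2×(0.2742−0.048)] / (0.1409−0.048)
   = 11.31 × 1.5004 / 0.0929 = 182.6644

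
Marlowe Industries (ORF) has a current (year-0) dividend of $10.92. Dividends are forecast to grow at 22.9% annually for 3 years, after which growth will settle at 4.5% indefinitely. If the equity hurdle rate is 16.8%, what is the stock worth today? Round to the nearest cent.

Two-stage DDM. Project D₁…D_3 at 0.229, terminal growth 0.045, discount at r = 0.168.
D_1 = 13.4207
D_2 = 16.4940
D_3 = 20.2711
Terminal value at t=3: TV = D_4/(r−g) = 21.1833/(0.168−0.045) = 172.2223
P₀ = 13.4207/(1+0.168)^1 + 16.4940/(1+0.168)^2 + 20.2711/(1+0.168)^3 + 172.2223/(1+0.168)^3 = 144.3864

$144.39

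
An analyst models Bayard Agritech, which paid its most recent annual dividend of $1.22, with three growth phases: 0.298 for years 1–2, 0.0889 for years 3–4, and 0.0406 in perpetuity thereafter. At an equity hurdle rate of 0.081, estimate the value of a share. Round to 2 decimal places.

Three-stage DDM. Project D₁…D_4; terminal Gordon value at t=4 with g = 0.0406; discount at r = 0.081.
D_1 = 1.5836
D_2 = 2.0555
D_3 = 2.2382
D_4 = 2.4372
TV_4 = 2.5361/(0.081−0.0406) = 62.7751
P₀ = Σ Dₜ/(1+r)ᵗ + TV_4/(1+r)^4 = 52.7516

$52.75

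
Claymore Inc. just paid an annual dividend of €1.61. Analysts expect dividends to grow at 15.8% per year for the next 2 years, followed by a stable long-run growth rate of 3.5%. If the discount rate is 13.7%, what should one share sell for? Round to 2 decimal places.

Two-stage DDM. Project D₁…D_2 at 0.158, terminal growth 0.035, discount at r = 0.137.
D_1 = 1.8644
D_2 = 2.1590
Terminal value at t=2: TV = D_3/(r−g) = 2.2345/(0.137−0.035) = 21.9070
P₀ = 1.8644/(1+0.137)^1 + 2.1590/(1+0.137)^2 + 21.9070/(1+0.137)^2 = 20.2556

€20.26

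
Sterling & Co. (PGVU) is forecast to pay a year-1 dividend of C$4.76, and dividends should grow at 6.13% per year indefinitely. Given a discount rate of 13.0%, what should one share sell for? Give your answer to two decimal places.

Gordon growth model: P₀ = D₁/(r − g), with D₁ = 4.76 given directly.
P₀ = 4.7600 / (0.13 − 0.0613) = 4.7600 / 0.0687 = 69.2868

C$69.29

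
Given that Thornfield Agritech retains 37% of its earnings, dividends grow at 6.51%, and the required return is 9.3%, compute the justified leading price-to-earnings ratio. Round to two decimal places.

Payout ratio b = 1 − 0.37 = 0.63.
Justified leading P/E = b/(r−g) = 0.63/(0.093−0.0651) = 22.5806

22.58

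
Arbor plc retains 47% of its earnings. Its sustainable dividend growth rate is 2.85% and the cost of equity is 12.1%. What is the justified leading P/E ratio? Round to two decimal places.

5.73

Payout ratio b = 1 − 0.47 = 0.53.
Justified leading P/E = b/(r−g) = 0.53/(0.121−0.0285) = 5.7297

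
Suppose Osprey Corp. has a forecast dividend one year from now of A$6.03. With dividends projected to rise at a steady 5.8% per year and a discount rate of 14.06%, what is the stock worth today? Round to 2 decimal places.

Gordon growth model: P₀ = D₁/(r − g), with D₁ = 6.03 given directly.
P₀ = 6.0300 / (0.1406 − 0.058) = 6.0300 / 0.0826 = 73.0024

A$73.00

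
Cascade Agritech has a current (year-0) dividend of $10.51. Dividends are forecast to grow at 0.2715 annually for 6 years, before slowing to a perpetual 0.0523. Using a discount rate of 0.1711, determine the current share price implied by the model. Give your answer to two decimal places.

Two-stage DDM. Project D₁…D_6 at 0.2715, terminal growth 0.0523, discount at r = 0.1711.
D_1 = 13.3635
D_2 = 16.9916
D_3 = 21.6049
D_4 = 27.4706
D_5 = 34.9289
D_6 = 44.4121
Terminal value at t=6: TV = D_7/(r−g) = 46.7348/(0.1711−0.0523) = 393.3906
P₀ = 13.3635/(1+0.1711)^1 + 16.9916/(1+0.1711)^2 + 21.6049/(1+0.1711)^3 + 27.4706/(1+0.1711)^4 + 34.9289/(1+0.1711)^5 + 44.4121/(1+0.1711)^6 + 393.3906/(1+0.1711)^6 = 237.4261

$237.43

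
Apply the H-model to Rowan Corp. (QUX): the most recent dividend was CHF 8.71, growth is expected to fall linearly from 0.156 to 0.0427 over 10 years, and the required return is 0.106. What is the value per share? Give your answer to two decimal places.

H-model: P₀ = D₀[(1+g_L) + H(g_S−g_L)]/(r−g_L), with H = 10/2 = 5.
P₀ = 8.71 × [(1+0.0427) + 5×(0.156−0.0427)] / (0.106−0.0427)
   = 8.71 × 1.6092 / 0.0633 = 221.4239

CHF 221.42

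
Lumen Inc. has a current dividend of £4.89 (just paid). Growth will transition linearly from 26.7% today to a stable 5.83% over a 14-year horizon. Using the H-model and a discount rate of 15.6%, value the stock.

H-model: P₀ = D₀[(1+g_L) + H(g_S−g_L)]/(r−g_L), with H = 14/2 = 7.
P₀ = 4.89 × [(1+0.0583) + 7×(0.267−0.0583)] / (0.156−0.0583)
   = 4.89 × 2.5192 / 0.0977 = 126.0889

£126.09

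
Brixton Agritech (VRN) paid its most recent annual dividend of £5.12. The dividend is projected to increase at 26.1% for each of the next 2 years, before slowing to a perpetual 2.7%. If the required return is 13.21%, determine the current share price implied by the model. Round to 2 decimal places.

£74.13

Two-stage DDM. Project D₁…D_2 at 0.261, terminal growth 0.027, discount at r = 0.1321.
D_1 = 6.4563
D_2 = 8.1414
Terminal value at t=2: TV = D_3/(r−g) = 8.3612/(0.1321−0.027) = 79.5551
P₀ = 6.4563/(1+0.1321)^1 + 8.1414/(1+0.1321)^2 + 79.5551/(1+0.1321)^2 = 74.1276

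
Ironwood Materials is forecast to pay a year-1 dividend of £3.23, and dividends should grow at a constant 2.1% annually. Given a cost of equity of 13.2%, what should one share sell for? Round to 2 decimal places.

£29.10

Gordon growth model: P₀ = D₁/(r − g), with D₁ = 3.23 given directly.
P₀ = 3.2300 / (0.132 − 0.021) = 3.2300 / 0.111 = 29.0991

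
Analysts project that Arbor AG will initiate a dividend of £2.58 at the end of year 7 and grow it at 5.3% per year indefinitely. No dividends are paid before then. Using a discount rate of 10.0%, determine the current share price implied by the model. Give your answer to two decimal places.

Deferred-dividend DDM. At t=6 the remaining stream is a growing perpetuity with first payment D_7 = 2.58.
V_6 = D_7/(r−g) = 2.58/(0.1−0.053) = 54.8936
P₀ = V_6/(1+r)^6 = 54.8936/(1+0.1)^6 = 30.9860

£30.99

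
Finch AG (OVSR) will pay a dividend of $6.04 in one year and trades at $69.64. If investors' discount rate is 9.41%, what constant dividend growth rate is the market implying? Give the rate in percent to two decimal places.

0.74%

From P₀ = D₁/(r − g), the implied growth is g = r − D₁/P₀.
g = 0.0941 − 6.04/69.64 = 0.0941 − 0.08673 = 0.00737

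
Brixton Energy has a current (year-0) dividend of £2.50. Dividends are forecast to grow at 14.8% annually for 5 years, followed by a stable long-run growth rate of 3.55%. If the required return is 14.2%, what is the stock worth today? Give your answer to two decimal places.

Two-stage DDM. Project D₁…D_5 at 0.148, terminal growth 0.0355, discount at r = 0.142.
D_1 = 2.8700
D_2 = 3.2948
D_3 = 3.7824
D_4 = 4.3422
D_5 = 4.9848
Terminal value at t=5: TV = D_6/(r−g) = 5.1618/(0.142−0.0355) = 48.4674
P₀ = 2.8700/(1+0.142)^1 + 3.2948/(1+0.142)^2 + 3.7824/(1+0.142)^3 + 4.3422/(1+0.142)^4 + 4.9848/(1+0.142)^5 + 48.4674/(1+0.142)^5 = 37.6512

£37.65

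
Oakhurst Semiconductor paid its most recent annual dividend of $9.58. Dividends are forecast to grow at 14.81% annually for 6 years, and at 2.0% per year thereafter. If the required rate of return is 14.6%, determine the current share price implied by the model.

$136.26

Two-stage DDM. Project D₁…D_6 at 0.1481, terminal growth 0.02, discount at r = 0.146.
D_1 = 10.9988
D_2 = 12.6277
D_3 = 14.4979
D_4 = 16.6450
D_5 = 19.1101
D_6 = 21.9404
Terminal value at t=6: TV = D_7/(r−g) = 22.3792/(0.146−0.02) = 177.6125
P₀ = 10.9988/(1+0.146)^1 + 12.6277/(1+0.146)^2 + 14.4979/(1+0.146)^3 + 16.6450/(1+0.146)^4 + 19.1101/(1+0.146)^5 + 21.9404/(1+0.146)^6 + 177.6125/(1+0.146)^6 = 136.2587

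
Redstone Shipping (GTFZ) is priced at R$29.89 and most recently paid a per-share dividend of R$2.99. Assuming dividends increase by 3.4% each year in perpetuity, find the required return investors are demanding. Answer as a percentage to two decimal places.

Rearranging the constant-growth DDM: r = D₁/P₀ + g.
D₁ = 2.99 × (1 + 0.034) = 3.0917.
r = 3.0917 / 29.89 + 0.034 = 0.10343 + 0.034 = 0.13743

13.74%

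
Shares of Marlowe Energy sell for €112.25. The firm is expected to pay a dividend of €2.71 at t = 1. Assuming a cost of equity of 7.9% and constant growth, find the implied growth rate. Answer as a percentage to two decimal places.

From P₀ = D₁/(r − g), the implied growth is g = r − D₁/P₀.
g = 0.079 − 2.71/112.25 = 0.079 − 0.02414 = 0.05486

5.49%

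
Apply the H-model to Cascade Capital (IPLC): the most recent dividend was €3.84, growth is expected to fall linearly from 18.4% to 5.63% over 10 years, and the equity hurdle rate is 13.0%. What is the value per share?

€88.30

H-model: P₀ = D₀[(1+g_L) + H(g_S−g_L)]/(r−g_L), with H = 10/2 = 5.
P₀ = 3.84 × [(1+0.0563) + 5×(0.184−0.0563)] / (0.13−0.0563)
   = 3.84 × 1.6948 / 0.0737 = 88.3044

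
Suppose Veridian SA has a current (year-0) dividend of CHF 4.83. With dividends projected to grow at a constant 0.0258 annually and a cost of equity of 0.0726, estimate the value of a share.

CHF 105.87

Gordon growth model: P₀ = D₁/(r − g). D₁ = 4.83 × (1 + 0.0258) = 4.9546.
P₀ = 4.9546 / (0.0726 − 0.0258) = 4.9546 / 0.0468 = 105.8678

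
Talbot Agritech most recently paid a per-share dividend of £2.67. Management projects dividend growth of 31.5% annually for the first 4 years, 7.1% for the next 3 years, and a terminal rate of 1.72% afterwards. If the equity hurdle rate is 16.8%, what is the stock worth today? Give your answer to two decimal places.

£47.65

Three-stage DDM. Project D₁…D_7; terminal Gordon value at t=7 with g = 0.0172; discount at r = 0.168.
D_1 = 3.5110
D_2 = 4.6170
D_3 = 6.0714
D_4 = 7.9839
D_5 = 8.5507
D_6 = 9.1578
D_7 = 9.8081
TV_7 = 9.9767/(0.168−0.0172) = 66.1588
P₀ = Σ Dₜ/(1+r)ᵗ + TV_7/(1+r)^7 = 47.6478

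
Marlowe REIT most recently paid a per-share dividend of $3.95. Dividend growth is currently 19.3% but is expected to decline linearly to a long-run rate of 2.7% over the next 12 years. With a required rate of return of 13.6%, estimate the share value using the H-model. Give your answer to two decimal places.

H-model: P₀ = D₀[(1+g_L) + H(g_S−g_L)]/(r−g_L), with H = 12/2 = 6.
P₀ = 3.95 × [(1+0.027) + 6×(0.193−0.027)] / (0.136−0.027)
   = 3.95 × 2.0230 / 0.109 = 73.3106

$73.31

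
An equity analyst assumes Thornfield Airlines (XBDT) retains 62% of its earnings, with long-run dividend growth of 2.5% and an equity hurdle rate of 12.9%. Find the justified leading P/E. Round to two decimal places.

3.65

Payout ratio b = 1 − 0.62 = 0.38.
Justified leading P/E = b/(r−g) = 0.38/(0.129−0.025) = 3.6538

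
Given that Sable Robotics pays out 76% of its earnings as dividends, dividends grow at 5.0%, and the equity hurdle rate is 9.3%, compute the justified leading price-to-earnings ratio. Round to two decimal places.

17.67

Justified leading P/E = b/(r−g) = 0.76/(0.093−0.05) = 17.6744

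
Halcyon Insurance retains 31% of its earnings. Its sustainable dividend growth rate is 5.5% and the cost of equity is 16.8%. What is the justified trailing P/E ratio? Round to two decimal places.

Payout ratio b = 1 − 0.31 = 0.69.
Justified trailing P/E = b(1+g)/(r−g) = 0.69×(1+0.055)/(0.168−0.055) = 6.4420

6.44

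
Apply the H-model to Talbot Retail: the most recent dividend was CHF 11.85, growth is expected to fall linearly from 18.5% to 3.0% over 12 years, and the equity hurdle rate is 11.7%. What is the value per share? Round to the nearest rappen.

H-model: P₀ = D₀[(1+g_L) + H(g_S−g_L)]/(r−g_L), with H = 12/2 = 6.
P₀ = 11.85 × [(1+0.03) + 6×(0.185−0.03)] / (0.117−0.03)
   = 11.85 × 1.9600 / 0.087 = 266.9655

CHF 266.97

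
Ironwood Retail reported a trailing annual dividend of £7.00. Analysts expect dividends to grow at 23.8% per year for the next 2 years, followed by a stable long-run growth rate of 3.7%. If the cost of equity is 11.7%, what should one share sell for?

Two-stage DDM. Project D₁…D_2 at 0.238, terminal growth 0.037, discount at r = 0.117.
D_1 = 8.6660
D_2 = 10.7285
Terminal value at t=2: TV = D_3/(r−g) = 11.1255/(0.117−0.037) = 139.0683
P₀ = 8.6660/(1+0.117)^1 + 10.7285/(1+0.117)^2 + 139.0683/(1+0.117)^2 = 127.8177

£127.82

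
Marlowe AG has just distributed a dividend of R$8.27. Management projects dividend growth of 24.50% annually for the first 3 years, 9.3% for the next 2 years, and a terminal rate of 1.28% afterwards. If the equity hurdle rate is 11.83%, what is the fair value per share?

Three-stage DDM. Project D₁…D_5; terminal Gordon value at t=5 with g = 0.0128; discount at r = 0.1183.
D_1 = 10.2962
D_2 = 12.8187
D_3 = 15.9593
D_4 = 17.4435
D_5 = 19.0657
TV_5 = 19.3098/(0.1183−0.0128) = 183.0312
P₀ = Σ Dₜ/(1+r)ᵗ + TV_5/(1+r)^5 = 157.5712

R$157.57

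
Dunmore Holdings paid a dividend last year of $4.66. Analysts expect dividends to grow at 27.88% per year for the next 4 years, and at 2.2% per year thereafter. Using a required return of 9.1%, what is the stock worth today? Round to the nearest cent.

Two-stage DDM. Project D₁…D_4 at 0.2788, terminal growth 0.022, discount at r = 0.091.
D_1 = 5.9592
D_2 = 7.6206
D_3 = 9.7453
D_4 = 12.4622
Terminal value at t=4: TV = D_5/(r−g) = 12.7364/(0.091−0.022) = 184.5858
P₀ = 5.9592/(1+0.091)^1 + 7.6206/(1+0.091)^2 + 9.7453/(1+0.091)^3 + 12.4622/(1+0.091)^4 + 184.5858/(1+0.091)^4 = 158.4517

$158.45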